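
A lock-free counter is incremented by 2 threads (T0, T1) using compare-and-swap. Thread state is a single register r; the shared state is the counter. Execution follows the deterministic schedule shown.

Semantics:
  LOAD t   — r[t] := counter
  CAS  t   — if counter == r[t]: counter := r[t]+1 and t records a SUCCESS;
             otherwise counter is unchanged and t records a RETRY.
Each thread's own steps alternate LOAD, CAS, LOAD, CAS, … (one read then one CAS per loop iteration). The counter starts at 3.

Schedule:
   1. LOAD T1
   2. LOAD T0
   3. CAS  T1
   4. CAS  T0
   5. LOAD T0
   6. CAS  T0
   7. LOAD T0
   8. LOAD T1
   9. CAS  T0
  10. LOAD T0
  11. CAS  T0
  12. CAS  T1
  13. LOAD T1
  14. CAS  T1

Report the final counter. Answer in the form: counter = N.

T1 LOAD — after: cnt=3, r=3 — load
T0 LOAD — after: cnt=3, r=3 — load
T1 CAS — after: cnt=4, r=3 — ok
T0 CAS — after: cnt=4, r=3 — retry
T0 LOAD — after: cnt=4, r=4 — load
T0 CAS — after: cnt=5, r=4 — ok
T0 LOAD — after: cnt=5, r=5 — load
T1 LOAD — after: cnt=5, r=5 — load
T0 CAS — after: cnt=6, r=5 — ok
T0 LOAD — after: cnt=6, r=6 — load
T0 CAS — after: cnt=7, r=6 — ok
T1 CAS — after: cnt=7, r=5 — retry
T1 LOAD — after: cnt=7, r=7 — load
T1 CAS — after: cnt=8, r=7 — ok

counter = 8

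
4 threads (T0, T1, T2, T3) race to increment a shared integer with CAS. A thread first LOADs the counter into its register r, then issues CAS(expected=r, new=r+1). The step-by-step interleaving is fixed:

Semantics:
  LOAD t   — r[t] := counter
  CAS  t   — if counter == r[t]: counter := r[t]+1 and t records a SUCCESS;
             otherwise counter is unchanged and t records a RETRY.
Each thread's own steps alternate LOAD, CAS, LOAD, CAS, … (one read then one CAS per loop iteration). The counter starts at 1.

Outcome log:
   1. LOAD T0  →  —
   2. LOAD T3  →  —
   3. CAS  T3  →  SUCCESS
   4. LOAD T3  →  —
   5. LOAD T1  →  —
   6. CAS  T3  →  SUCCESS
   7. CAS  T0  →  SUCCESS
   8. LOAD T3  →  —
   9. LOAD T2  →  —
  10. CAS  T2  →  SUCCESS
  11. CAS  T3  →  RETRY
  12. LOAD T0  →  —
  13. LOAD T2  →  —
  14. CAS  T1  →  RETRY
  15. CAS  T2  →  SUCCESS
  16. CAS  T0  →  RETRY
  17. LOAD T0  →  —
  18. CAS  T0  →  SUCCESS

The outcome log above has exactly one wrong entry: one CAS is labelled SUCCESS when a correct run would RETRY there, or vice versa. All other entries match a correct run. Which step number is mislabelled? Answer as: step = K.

Reference trace:
[1] T0.load  rd  (counter 1, T0.r 1)
[2] T3.load  rd  (counter 1, T3.r 1)
[3] T3.cas  hit  (counter 2, T3.r 1)
[4] T3.load  rd  (counter 2, T3.r 2)
[5] T1.load  rd  (counter 2, T1.r 2)
[6] T3.cas  hit  (counter 3, T3.r 2)
[7] T0.cas  miss  (counter 3, T0.r 1)
[8] T3.load  rd  (counter 3, T3.r 3)
[9] T2.load  rd  (counter 3, T2.r 3)
[10] T2.cas  hit  (counter 4, T2.r 3)
[11] T3.cas  miss  (counter 4, T3.r 3)
[12] T0.load  rd  (counter 4, T0.r 4)
[13] T2.load  rd  (counter 4, T2.r 4)
[14] T1.cas  miss  (counter 4, T1.r 2)
[15] T2.cas  hit  (counter 5, T2.r 4)
[16] T0.cas  miss  (counter 5, T0.r 4)
[17] T0.load  rd  (counter 5, T0.r 5)
[18] T0.cas  hit  (counter 6, T0.r 5)
Log disagrees first at step 7.

step = 7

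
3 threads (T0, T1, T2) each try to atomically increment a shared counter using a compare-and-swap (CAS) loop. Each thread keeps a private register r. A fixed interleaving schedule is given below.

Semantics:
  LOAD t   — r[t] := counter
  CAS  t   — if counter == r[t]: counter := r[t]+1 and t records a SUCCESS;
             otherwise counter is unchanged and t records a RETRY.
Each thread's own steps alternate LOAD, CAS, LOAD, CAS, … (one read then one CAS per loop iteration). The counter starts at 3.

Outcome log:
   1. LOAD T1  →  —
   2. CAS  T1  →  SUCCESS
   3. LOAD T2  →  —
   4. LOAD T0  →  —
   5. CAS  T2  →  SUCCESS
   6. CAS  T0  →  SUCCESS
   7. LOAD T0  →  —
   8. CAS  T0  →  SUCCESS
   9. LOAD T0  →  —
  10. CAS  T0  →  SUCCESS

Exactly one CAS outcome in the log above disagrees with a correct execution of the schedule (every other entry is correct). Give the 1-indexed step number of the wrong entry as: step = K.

step = 6

Reference trace:
1. LOAD T1 → mem=3 r[T1]=3 [LOAD]
2. CAS T1 → mem=4 r[T1]=3 [OK]
3. LOAD T2 → mem=4 r[T2]=4 [LOAD]
4. LOAD T0 → mem=4 r[T0]=4 [LOAD]
5. CAS T2 → mem=5 r[T2]=4 [OK]
6. CAS T0 → mem=5 r[T0]=4 [RETRY]
7. LOAD T0 → mem=5 r[T0]=5 [LOAD]
8. CAS T0 → mem=6 r[T0]=5 [OK]
9. LOAD T0 → mem=6 r[T0]=6 [LOAD]
10. CAS T0 → mem=7 r[T0]=6 [OK]
Flip is step 6.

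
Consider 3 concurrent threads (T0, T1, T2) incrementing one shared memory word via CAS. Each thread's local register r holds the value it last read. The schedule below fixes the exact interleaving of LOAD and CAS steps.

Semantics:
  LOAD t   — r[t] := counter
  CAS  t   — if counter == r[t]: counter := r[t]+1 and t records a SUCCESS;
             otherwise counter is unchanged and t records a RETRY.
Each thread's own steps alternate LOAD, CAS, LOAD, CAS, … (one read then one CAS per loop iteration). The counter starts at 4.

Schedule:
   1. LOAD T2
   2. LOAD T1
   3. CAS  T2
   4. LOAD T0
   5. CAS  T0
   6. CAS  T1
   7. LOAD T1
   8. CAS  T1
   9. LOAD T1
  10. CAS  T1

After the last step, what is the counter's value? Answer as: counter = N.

counter = 8

[1] T2.load  rd  (counter 4, T2.r 4)
[2] T1.load  rd  (counter 4, T1.r 4)
[3] T2.cas  hit  (counter 5, T2.r 4)
[4] T0.load  rd  (counter 5, T0.r 5)
[5] T0.cas  hit  (counter 6, T0.r 5)
[6] T1.cas  miss  (counter 6, T1.r 4)
[7] T1.load  rd  (counter 6, T1.r 6)
[8] T1.cas  hit  (counter 7, T1.r 6)
[9] T1.load  rd  (counter 7, T1.r 7)
[10] T1.cas  hit  (counter 8, T1.r 7)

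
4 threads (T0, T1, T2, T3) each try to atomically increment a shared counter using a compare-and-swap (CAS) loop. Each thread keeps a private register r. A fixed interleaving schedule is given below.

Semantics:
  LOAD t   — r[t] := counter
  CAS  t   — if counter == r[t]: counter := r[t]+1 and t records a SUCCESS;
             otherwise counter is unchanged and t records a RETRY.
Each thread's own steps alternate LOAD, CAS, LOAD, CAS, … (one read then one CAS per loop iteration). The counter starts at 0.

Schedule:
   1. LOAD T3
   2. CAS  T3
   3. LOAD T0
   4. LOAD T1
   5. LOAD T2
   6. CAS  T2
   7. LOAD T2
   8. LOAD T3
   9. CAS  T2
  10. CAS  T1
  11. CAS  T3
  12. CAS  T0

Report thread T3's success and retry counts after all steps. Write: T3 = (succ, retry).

T3 = (1, 1)

step 1: T3 LOAD ⇒ load; ctr=0 reg=0
step 2: T3 CAS ⇒ ok; ctr=1 reg=0
step 3: T0 LOAD ⇒ load; ctr=1 reg=1
step 4: T1 LOAD ⇒ load; ctr=1 reg=1
step 5: T2 LOAD ⇒ load; ctr=1 reg=1
step 6: T2 CAS ⇒ ok; ctr=2 reg=1
step 7: T2 LOAD ⇒ load; ctr=2 reg=2
step 8: T3 LOAD ⇒ load; ctr=2 reg=2
step 9: T2 CAS ⇒ ok; ctr=3 reg=2
step 10: T1 CAS ⇒ retry; ctr=3 reg=1
step 11: T3 CAS ⇒ retry; ctr=3 reg=2
step 12: T0 CAS ⇒ retry; ctr=3 reg=1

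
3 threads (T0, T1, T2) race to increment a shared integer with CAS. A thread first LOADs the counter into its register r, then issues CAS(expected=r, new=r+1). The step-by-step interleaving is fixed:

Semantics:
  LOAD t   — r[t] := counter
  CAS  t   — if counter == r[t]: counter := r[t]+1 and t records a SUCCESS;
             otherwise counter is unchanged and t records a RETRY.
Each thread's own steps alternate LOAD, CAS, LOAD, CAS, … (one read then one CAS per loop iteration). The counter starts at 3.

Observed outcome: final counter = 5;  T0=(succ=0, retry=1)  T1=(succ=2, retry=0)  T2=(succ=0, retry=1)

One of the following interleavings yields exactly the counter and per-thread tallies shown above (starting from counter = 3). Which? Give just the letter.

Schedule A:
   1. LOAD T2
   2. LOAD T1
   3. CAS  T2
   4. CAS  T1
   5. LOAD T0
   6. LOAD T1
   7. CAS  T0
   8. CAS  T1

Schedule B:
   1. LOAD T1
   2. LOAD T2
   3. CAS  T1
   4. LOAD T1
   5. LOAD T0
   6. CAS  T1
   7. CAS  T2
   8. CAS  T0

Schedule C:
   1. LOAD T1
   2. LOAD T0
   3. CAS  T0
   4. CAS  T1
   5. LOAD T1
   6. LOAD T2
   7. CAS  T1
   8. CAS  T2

Tracing schedule B:
[1] T1.load  rd  (counter 3, T1.r 3)
[2] T2.load  rd  (counter 3, T2.r 3)
[3] T1.cas  hit  (counter 4, T1.r 3)
[4] T1.load  rd  (counter 4, T1.r 4)
[5] T0.load  rd  (counter 4, T0.r 4)
[6] T1.cas  hit  (counter 5, T1.r 4)
[7] T2.cas  miss  (counter 5, T2.r 3)
[8] T0.cas  miss  (counter 5, T0.r 4)

B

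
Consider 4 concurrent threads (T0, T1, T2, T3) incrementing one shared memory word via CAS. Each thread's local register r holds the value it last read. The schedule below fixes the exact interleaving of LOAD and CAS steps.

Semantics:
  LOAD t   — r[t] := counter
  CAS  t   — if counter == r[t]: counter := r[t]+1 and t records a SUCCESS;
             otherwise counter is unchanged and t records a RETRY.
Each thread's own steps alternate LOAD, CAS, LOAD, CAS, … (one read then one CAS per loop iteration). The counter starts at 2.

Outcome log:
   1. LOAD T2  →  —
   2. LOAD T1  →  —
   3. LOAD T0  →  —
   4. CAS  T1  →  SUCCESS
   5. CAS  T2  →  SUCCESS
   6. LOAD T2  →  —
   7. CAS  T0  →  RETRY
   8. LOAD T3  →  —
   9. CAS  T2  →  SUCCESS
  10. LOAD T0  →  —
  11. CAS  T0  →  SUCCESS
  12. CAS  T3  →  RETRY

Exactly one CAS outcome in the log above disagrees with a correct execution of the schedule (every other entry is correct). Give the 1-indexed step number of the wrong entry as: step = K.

Reference trace:
#1 T2 reads 2
#2 T1 reads 2
#3 T0 reads 2
#4 T1 CAS(2→3) writes; counter now 3
#5 T2 CAS(2→3) fails; counter now 3
#6 T2 reads 3
#7 T0 CAS(2→3) fails; counter now 3
#8 T3 reads 3
#9 T2 CAS(3→4) writes; counter now 4
#10 T0 reads 4
#11 T0 CAS(4→5) writes; counter now 5
#12 T3 CAS(3→4) fails; counter now 5
Mismatch at 5.

step = 5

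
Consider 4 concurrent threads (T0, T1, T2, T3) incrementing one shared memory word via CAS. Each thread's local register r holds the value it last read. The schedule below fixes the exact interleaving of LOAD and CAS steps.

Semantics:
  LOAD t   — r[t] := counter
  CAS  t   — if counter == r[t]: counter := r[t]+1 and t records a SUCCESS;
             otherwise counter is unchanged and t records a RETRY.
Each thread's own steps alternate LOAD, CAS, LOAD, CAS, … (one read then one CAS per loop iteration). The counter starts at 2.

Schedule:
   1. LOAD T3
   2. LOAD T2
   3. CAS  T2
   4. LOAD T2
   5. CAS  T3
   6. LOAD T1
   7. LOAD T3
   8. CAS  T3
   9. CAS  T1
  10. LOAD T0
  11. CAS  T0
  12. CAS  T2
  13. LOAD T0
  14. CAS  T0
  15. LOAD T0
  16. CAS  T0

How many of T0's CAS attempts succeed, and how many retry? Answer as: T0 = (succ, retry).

T0 = (3, 0)

#1 T3 reads 2
#2 T2 reads 2
#3 T2 CAS(2→3) writes; counter now 3
#4 T2 reads 3
#5 T3 CAS(2→3) fails; counter now 3
#6 T1 reads 3
#7 T3 reads 3
#8 T3 CAS(3→4) writes; counter now 4
#9 T1 CAS(3→4) fails; counter now 4
#10 T0 reads 4
#11 T0 CAS(4→5) writes; counter now 5
#12 T2 CAS(3→4) fails; counter now 5
#13 T0 reads 5
#14 T0 CAS(5→6) writes; counter now 6
#15 T0 reads 6
#16 T0 CAS(6→7) writes; counter now 7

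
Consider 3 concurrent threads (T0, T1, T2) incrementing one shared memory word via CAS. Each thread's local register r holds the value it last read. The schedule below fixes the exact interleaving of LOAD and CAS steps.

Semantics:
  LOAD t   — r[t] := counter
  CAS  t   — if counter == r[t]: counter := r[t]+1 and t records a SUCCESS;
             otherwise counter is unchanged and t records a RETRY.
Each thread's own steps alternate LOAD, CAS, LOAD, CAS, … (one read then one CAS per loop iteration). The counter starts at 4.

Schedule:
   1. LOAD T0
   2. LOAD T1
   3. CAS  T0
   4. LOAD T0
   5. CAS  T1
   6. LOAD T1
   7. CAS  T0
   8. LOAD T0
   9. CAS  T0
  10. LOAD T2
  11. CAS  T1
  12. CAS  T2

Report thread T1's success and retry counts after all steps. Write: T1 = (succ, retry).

#1 T0 reads 4
#2 T1 reads 4
#3 T0 CAS(4→5) writes; counter now 5
#4 T0 reads 5
#5 T1 CAS(4→5) fails; counter now 5
#6 T1 reads 5
#7 T0 CAS(5→6) writes; counter now 6
#8 T0 reads 6
#9 T0 CAS(6→7) writes; counter now 7
#10 T2 reads 7
#11 T1 CAS(5→6) fails; counter now 7
#12 T2 CAS(7→8) writes; counter now 8

T1 = (0, 2)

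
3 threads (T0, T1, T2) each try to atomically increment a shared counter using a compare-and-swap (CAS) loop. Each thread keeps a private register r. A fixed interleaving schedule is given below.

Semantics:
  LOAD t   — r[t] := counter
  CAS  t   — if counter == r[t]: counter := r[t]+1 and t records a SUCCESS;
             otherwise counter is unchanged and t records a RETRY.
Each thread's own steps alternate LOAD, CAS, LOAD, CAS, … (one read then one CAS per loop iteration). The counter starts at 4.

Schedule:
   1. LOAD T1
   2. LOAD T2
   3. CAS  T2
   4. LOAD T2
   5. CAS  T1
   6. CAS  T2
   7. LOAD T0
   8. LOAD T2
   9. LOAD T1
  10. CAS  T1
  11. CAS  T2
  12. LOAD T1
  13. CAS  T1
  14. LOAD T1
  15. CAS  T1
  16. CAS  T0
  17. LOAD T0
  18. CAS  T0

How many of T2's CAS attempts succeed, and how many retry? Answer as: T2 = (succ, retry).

T2 = (2, 1)

1. LOAD T1 → mem=4 r[T1]=4 [LOAD]
2. LOAD T2 → mem=4 r[T2]=4 [LOAD]
3. CAS T2 → mem=5 r[T2]=4 [OK]
4. LOAD T2 → mem=5 r[T2]=5 [LOAD]
5. CAS T1 → mem=5 r[T1]=4 [RETRY]
6. CAS T2 → mem=6 r[T2]=5 [OK]
7. LOAD T0 → mem=6 r[T0]=6 [LOAD]
8. LOAD T2 → mem=6 r[T2]=6 [LOAD]
9. LOAD T1 → mem=6 r[T1]=6 [LOAD]
10. CAS T1 → mem=7 r[T1]=6 [OK]
11. CAS T2 → mem=7 r[T2]=6 [RETRY]
12. LOAD T1 → mem=7 r[T1]=7 [LOAD]
13. CAS T1 → mem=8 r[T1]=7 [OK]
14. LOAD T1 → mem=8 r[T1]=8 [LOAD]
15. CAS T1 → mem=9 r[T1]=8 [OK]
16. CAS T0 → mem=9 r[T0]=6 [RETRY]
17. LOAD T0 → mem=9 r[T0]=9 [LOAD]
18. CAS T0 → mem=10 r[T0]=9 [OK]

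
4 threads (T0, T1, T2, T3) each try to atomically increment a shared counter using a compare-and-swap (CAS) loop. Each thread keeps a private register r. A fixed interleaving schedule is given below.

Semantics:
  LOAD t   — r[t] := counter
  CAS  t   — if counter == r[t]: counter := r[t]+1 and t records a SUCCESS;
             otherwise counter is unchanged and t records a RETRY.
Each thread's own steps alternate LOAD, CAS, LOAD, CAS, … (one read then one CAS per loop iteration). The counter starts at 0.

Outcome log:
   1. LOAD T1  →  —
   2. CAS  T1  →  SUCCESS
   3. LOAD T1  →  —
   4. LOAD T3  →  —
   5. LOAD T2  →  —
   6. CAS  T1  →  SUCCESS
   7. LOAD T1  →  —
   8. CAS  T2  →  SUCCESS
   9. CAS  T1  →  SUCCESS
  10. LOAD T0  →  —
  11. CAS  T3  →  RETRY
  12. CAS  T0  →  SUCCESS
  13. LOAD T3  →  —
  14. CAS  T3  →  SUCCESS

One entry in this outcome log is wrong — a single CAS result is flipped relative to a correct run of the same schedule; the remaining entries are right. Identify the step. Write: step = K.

step = 8

Correct run:
   1) LOAD T1:  M=0  r_T1=0
   2) CAS  T1:  M=1  r_T1=0 ✓
   3) LOAD T1:  M=1  r_T1=1
   4) LOAD T3:  M=1  r_T3=1
   5) LOAD T2:  M=1  r_T2=1
   6) CAS  T1:  M=2  r_T1=1 ✓
   7) LOAD T1:  M=2  r_T1=2
   8) CAS  T2:  M=2  r_T2=1 ✗
   9) CAS  T1:  M=3  r_T1=2 ✓
  10) LOAD T0:  M=3  r_T0=3
  11) CAS  T3:  M=3  r_T3=1 ✗
  12) CAS  T0:  M=4  r_T0=3 ✓
  13) LOAD T3:  M=4  r_T3=4
  14) CAS  T3:  M=5  r_T3=4 ✓
Flip is step 8.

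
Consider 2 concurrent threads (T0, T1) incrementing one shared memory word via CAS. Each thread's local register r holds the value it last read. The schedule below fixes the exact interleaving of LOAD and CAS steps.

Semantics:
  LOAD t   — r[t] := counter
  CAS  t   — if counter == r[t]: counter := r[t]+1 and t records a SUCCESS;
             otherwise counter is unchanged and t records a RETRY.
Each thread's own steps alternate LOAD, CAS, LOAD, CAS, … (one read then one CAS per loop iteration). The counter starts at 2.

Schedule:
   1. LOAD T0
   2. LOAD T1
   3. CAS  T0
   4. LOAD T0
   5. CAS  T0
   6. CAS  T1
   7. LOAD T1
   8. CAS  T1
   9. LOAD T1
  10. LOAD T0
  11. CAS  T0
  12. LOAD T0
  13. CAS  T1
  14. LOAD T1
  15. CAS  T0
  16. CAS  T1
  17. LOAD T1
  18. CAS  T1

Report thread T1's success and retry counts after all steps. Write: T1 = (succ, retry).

T1 = (2, 3)

step 1: T0 LOAD ⇒ load; ctr=2 reg=2
step 2: T1 LOAD ⇒ load; ctr=2 reg=2
step 3: T0 CAS ⇒ ok; ctr=3 reg=2
step 4: T0 LOAD ⇒ load; ctr=3 reg=3
step 5: T0 CAS ⇒ ok; ctr=4 reg=3
step 6: T1 CAS ⇒ retry; ctr=4 reg=2
step 7: T1 LOAD ⇒ load; ctr=4 reg=4
step 8: T1 CAS ⇒ ok; ctr=5 reg=4
step 9: T1 LOAD ⇒ load; ctr=5 reg=5
step 10: T0 LOAD ⇒ load; ctr=5 reg=5
step 11: T0 CAS ⇒ ok; ctr=6 reg=5
step 12: T0 LOAD ⇒ load; ctr=6 reg=6
step 13: T1 CAS ⇒ retry; ctr=6 reg=5
step 14: T1 LOAD ⇒ load; ctr=6 reg=6
step 15: T0 CAS ⇒ ok; ctr=7 reg=6
step 16: T1 CAS ⇒ retry; ctr=7 reg=6
step 17: T1 LOAD ⇒ load; ctr=7 reg=7
step 18: T1 CAS ⇒ ok; ctr=8 reg=7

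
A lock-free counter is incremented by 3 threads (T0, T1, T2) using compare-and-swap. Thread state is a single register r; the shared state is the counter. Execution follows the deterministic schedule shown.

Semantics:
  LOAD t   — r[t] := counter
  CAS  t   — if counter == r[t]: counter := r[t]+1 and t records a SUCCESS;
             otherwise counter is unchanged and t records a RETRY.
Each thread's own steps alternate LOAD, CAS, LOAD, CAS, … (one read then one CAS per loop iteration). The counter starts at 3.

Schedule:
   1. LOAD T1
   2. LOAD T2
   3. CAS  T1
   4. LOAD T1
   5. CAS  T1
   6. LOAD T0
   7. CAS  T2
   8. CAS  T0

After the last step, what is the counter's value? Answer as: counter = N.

[1] T1.load  rd  (counter 3, T1.r 3)
[2] T2.load  rd  (counter 3, T2.r 3)
[3] T1.cas  hit  (counter 4, T1.r 3)
[4] T1.load  rd  (counter 4, T1.r 4)
[5] T1.cas  hit  (counter 5, T1.r 4)
[6] T0.load  rd  (counter 5, T0.r 5)
[7] T2.cas  miss  (counter 5, T2.r 3)
[8] T0.cas  hit  (counter 6, T0.r 5)

counter = 6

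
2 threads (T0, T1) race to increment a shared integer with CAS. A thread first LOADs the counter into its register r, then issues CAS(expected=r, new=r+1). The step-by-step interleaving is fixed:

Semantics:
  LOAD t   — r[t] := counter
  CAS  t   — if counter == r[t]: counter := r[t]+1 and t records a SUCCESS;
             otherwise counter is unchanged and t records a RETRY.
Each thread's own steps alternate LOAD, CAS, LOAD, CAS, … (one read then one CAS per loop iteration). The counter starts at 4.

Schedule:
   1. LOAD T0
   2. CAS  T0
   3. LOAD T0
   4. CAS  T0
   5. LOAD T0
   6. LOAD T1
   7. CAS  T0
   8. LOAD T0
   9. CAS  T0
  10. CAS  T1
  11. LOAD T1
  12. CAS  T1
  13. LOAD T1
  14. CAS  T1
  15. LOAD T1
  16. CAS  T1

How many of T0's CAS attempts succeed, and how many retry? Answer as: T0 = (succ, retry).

T0 = (4, 0)

#1 T0 reads 4
#2 T0 CAS(4→5) writes; counter now 5
#3 T0 reads 5
#4 T0 CAS(5→6) writes; counter now 6
#5 T0 reads 6
#6 T1 reads 6
#7 T0 CAS(6→7) writes; counter now 7
#8 T0 reads 7
#9 T0 CAS(7→8) writes; counter now 8
#10 T1 CAS(6→7) fails; counter now 8
#11 T1 reads 8
#12 T1 CAS(8→9) writes; counter now 9
#13 T1 reads 9
#14 T1 CAS(9→10) writes; counter now 10
#15 T1 reads 10
#16 T1 CAS(10→11) writes; counter now 11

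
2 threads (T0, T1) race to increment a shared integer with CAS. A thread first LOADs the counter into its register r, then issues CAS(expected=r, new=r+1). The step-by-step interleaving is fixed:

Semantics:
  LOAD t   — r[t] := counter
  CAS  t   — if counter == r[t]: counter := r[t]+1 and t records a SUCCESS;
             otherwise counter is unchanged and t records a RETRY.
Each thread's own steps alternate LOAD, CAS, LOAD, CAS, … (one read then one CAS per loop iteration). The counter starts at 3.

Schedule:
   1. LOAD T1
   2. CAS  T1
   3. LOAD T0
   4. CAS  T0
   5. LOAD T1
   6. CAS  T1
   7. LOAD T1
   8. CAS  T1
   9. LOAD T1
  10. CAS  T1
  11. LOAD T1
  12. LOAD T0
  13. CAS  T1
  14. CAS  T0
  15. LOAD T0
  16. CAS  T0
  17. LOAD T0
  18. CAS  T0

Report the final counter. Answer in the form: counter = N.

counter = 11

step 1: T1 LOAD ⇒ load; ctr=3 reg=3
step 2: T1 CAS ⇒ ok; ctr=4 reg=3
step 3: T0 LOAD ⇒ load; ctr=4 reg=4
step 4: T0 CAS ⇒ ok; ctr=5 reg=4
step 5: T1 LOAD ⇒ load; ctr=5 reg=5
step 6: T1 CAS ⇒ ok; ctr=6 reg=5
step 7: T1 LOAD ⇒ load; ctr=6 reg=6
step 8: T1 CAS ⇒ ok; ctr=7 reg=6
step 9: T1 LOAD ⇒ load; ctr=7 reg=7
step 10: T1 CAS ⇒ ok; ctr=8 reg=7
step 11: T1 LOAD ⇒ load; ctr=8 reg=8
step 12: T0 LOAD ⇒ load; ctr=8 reg=8
step 13: T1 CAS ⇒ ok; ctr=9 reg=8
step 14: T0 CAS ⇒ retry; ctr=9 reg=8
step 15: T0 LOAD ⇒ load; ctr=9 reg=9
step 16: T0 CAS ⇒ ok; ctr=10 reg=9
step 17: T0 LOAD ⇒ load; ctr=10 reg=10
step 18: T0 CAS ⇒ ok; ctr=11 reg=10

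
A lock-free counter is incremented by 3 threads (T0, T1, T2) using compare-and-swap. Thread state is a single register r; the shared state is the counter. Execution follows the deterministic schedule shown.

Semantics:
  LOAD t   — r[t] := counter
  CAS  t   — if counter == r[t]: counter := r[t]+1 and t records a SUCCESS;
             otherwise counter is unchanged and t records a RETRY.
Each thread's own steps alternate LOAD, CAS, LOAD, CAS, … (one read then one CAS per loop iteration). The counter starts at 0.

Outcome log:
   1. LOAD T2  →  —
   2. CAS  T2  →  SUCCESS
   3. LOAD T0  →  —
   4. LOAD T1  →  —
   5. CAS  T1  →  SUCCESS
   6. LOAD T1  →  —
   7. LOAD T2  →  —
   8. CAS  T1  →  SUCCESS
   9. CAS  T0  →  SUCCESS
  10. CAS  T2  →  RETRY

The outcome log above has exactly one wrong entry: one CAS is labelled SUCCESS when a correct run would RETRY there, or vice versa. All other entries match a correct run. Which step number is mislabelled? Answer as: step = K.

Re-executing:
[1] T2.load  rd  (counter 0, T2.r 0)
[2] T2.cas  hit  (counter 1, T2.r 0)
[3] T0.load  rd  (counter 1, T0.r 1)
[4] T1.load  rd  (counter 1, T1.r 1)
[5] T1.cas  hit  (counter 2, T1.r 1)
[6] T1.load  rd  (counter 2, T1.r 2)
[7] T2.load  rd  (counter 2, T2.r 2)
[8] T1.cas  hit  (counter 3, T1.r 2)
[9] T0.cas  miss  (counter 3, T0.r 1)
[10] T2.cas  miss  (counter 3, T2.r 2)
Mismatch at 9.

step = 9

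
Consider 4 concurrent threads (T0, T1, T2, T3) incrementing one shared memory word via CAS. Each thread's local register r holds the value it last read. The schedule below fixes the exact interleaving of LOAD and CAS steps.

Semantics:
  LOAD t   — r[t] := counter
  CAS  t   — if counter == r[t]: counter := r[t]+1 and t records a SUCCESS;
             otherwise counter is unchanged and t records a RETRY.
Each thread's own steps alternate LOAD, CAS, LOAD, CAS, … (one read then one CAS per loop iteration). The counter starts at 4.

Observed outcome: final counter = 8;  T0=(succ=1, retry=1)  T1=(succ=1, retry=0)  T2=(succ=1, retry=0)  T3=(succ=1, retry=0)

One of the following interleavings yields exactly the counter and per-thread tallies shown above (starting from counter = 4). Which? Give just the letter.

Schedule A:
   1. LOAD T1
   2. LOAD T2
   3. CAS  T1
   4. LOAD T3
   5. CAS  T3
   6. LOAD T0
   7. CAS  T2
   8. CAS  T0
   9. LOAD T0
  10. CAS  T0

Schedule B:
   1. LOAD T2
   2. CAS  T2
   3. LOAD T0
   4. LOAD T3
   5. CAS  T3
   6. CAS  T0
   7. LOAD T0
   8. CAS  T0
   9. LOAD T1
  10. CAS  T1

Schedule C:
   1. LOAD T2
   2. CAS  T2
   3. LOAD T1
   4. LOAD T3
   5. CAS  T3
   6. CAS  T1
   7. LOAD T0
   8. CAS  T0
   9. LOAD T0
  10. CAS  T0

Simulating candidate B:
T2 LOAD — after: cnt=4, r=4 — load
T2 CAS — after: cnt=5, r=4 — ok
T0 LOAD — after: cnt=5, r=5 — load
T3 LOAD — after: cnt=5, r=5 — load
T3 CAS — after: cnt=6, r=5 — ok
T0 CAS — after: cnt=6, r=5 — retry
T0 LOAD — after: cnt=6, r=6 — load
T0 CAS — after: cnt=7, r=6 — ok
T1 LOAD — after: cnt=7, r=7 — load
T1 CAS — after: cnt=8, r=7 — ok

B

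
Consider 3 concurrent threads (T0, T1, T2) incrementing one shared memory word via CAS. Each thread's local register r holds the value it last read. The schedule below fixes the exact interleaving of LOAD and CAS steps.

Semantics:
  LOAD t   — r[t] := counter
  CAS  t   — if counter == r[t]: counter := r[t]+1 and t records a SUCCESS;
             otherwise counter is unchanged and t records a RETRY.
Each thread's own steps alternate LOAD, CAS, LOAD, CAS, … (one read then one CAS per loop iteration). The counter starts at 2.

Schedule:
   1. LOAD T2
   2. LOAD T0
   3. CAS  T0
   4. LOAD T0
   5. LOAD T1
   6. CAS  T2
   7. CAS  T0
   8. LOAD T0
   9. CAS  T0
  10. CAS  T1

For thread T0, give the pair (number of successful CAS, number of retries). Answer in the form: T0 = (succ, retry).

T2 LOAD — after: cnt=2, r=2 — load
T0 LOAD — after: cnt=2, r=2 — load
T0 CAS — after: cnt=3, r=2 — ok
T0 LOAD — after: cnt=3, r=3 — load
T1 LOAD — after: cnt=3, r=3 — load
T2 CAS — after: cnt=3, r=2 — retry
T0 CAS — after: cnt=4, r=3 — ok
T0 LOAD — after: cnt=4, r=4 — load
T0 CAS — after: cnt=5, r=4 — ok
T1 CAS — after: cnt=5, r=3 — retry

T0 = (3, 0)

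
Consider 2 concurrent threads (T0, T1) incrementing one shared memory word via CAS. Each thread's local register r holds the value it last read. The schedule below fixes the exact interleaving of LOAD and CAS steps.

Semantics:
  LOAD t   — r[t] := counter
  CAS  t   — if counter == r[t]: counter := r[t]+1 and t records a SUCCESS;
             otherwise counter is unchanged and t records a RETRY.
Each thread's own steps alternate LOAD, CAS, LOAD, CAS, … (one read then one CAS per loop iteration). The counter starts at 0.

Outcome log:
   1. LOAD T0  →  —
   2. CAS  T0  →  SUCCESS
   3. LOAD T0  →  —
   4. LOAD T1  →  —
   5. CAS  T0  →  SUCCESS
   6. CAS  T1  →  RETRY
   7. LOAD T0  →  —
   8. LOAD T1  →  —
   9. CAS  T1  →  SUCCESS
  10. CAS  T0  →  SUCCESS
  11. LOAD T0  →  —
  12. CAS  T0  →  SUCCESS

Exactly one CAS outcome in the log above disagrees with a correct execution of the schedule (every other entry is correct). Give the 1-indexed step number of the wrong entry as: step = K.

step = 10

Reference trace:
step 1: T0 LOAD ⇒ load; ctr=0 reg=0
step 2: T0 CAS ⇒ ok; ctr=1 reg=0
step 3: T0 LOAD ⇒ load; ctr=1 reg=1
step 4: T1 LOAD ⇒ load; ctr=1 reg=1
step 5: T0 CAS ⇒ ok; ctr=2 reg=1
step 6: T1 CAS ⇒ retry; ctr=2 reg=1
step 7: T0 LOAD ⇒ load; ctr=2 reg=2
step 8: T1 LOAD ⇒ load; ctr=2 reg=2
step 9: T1 CAS ⇒ ok; ctr=3 reg=2
step 10: T0 CAS ⇒ retry; ctr=3 reg=2
step 11: T0 LOAD ⇒ load; ctr=3 reg=3
step 12: T0 CAS ⇒ ok; ctr=4 reg=3
Flip is step 10.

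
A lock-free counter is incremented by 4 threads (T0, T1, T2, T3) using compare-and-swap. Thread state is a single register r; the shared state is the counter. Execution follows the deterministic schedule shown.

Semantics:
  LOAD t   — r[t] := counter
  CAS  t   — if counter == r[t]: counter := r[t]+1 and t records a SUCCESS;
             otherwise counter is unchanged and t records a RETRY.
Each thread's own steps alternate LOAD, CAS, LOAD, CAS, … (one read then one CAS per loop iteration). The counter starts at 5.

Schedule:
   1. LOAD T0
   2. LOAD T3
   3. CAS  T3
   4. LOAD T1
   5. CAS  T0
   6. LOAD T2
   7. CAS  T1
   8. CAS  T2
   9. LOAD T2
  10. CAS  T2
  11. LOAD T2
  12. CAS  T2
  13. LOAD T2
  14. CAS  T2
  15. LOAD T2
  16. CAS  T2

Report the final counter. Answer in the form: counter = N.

counter = 11

   1) LOAD T0:  M=5  r_T0=5
   2) LOAD T3:  M=5  r_T3=5
   3) CAS  T3:  M=6  r_T3=5 ✓
   4) LOAD T1:  M=6  r_T1=6
   5) CAS  T0:  M=6  r_T0=5 ✗
   6) LOAD T2:  M=6  r_T2=6
   7) CAS  T1:  M=7  r_T1=6 ✓
   8) CAS  T2:  M=7  r_T2=6 ✗
   9) LOAD T2:  M=7  r_T2=7
  10) CAS  T2:  M=8  r_T2=7 ✓
  11) LOAD T2:  M=8  r_T2=8
  12) CAS  T2:  M=9  r_T2=8 ✓
  13) LOAD T2:  M=9  r_T2=9
  14) CAS  T2:  M=10  r_T2=9 ✓
  15) LOAD T2:  M=10  r_T2=10
  16) CAS  T2:  M=11  r_T2=10 ✓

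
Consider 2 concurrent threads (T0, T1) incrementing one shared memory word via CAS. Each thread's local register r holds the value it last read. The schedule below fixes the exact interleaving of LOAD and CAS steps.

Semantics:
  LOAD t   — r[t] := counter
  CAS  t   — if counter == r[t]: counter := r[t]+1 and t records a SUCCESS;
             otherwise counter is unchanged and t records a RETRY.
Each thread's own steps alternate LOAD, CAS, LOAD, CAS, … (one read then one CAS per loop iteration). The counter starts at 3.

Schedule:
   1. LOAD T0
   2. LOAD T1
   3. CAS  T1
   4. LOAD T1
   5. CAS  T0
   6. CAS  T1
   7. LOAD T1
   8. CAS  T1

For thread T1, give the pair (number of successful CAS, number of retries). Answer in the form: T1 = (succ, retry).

T1 = (3, 0)

T0 LOAD — after: cnt=3, r=3 — load
T1 LOAD — after: cnt=3, r=3 — load
T1 CAS — after: cnt=4, r=3 — ok
T1 LOAD — after: cnt=4, r=4 — load
T0 CAS — after: cnt=4, r=3 — retry
T1 CAS — after: cnt=5, r=4 — ok
T1 LOAD — after: cnt=5, r=5 — load
T1 CAS — after: cnt=6, r=5 — ok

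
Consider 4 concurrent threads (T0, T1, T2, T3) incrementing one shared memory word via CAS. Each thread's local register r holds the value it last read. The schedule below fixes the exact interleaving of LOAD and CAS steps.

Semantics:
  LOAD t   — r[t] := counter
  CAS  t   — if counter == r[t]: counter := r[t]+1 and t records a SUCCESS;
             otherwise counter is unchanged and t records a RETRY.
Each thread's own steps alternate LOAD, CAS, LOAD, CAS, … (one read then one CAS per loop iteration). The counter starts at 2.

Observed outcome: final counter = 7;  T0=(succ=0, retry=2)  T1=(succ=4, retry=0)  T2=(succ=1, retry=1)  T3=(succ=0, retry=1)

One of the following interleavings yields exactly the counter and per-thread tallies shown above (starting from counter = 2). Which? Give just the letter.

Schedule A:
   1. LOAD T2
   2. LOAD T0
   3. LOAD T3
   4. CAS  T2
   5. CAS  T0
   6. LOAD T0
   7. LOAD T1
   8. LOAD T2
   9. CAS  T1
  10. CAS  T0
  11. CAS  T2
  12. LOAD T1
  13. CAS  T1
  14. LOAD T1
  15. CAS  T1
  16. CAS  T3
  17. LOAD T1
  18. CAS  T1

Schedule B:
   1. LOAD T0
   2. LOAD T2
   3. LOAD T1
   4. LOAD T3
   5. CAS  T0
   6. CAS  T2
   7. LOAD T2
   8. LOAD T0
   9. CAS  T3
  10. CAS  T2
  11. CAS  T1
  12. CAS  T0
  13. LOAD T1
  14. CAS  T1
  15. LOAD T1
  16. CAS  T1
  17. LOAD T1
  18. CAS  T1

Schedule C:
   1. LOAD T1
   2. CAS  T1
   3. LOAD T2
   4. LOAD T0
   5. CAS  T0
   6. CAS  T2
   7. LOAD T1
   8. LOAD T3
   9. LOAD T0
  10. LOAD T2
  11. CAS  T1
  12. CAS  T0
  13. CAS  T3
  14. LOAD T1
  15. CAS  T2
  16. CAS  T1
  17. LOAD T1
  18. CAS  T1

Simulating candidate A:
T2 LOAD — after: cnt=2, r=2 — load
T0 LOAD — after: cnt=2, r=2 — load
T3 LOAD — after: cnt=2, r=2 — load
T2 CAS — after: cnt=3, r=2 — ok
T0 CAS — after: cnt=3, r=2 — retry
T0 LOAD — after: cnt=3, r=3 — load
T1 LOAD — after: cnt=3, r=3 — load
T2 LOAD — after: cnt=3, r=3 — load
T1 CAS — after: cnt=4, r=3 — ok
T0 CAS — after: cnt=4, r=3 — retry
T2 CAS — after: cnt=4, r=3 — retry
T1 LOAD — after: cnt=4, r=4 — load
T1 CAS — after: cnt=5, r=4 — ok
T1 LOAD — after: cnt=5, r=5 — load
T1 CAS — after: cnt=6, r=5 — ok
T3 CAS — after: cnt=6, r=2 — retry
T1 LOAD — after: cnt=6, r=6 — load
T1 CAS — after: cnt=7, r=6 — ok

A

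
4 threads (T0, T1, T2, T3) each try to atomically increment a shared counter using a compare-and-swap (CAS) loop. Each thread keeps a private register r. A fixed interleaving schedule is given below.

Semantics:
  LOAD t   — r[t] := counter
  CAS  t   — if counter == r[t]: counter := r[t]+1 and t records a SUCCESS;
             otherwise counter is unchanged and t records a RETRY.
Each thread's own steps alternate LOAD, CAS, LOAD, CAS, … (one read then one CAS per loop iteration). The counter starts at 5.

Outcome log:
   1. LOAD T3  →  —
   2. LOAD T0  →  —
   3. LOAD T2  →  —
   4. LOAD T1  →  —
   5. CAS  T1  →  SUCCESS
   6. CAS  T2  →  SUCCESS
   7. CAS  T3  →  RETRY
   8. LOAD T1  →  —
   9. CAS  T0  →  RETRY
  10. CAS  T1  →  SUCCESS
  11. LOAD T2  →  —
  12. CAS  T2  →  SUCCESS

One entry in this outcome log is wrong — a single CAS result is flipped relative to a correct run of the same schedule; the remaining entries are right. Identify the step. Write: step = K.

Re-executing:
[1] T3.load  rd  (counter 5, T3.r 5)
[2] T0.load  rd  (counter 5, T0.r 5)
[3] T2.load  rd  (counter 5, T2.r 5)
[4] T1.load  rd  (counter 5, T1.r 5)
[5] T1.cas  hit  (counter 6, T1.r 5)
[6] T2.cas  miss  (counter 6, T2.r 5)
[7] T3.cas  miss  (counter 6, T3.r 5)
[8] T1.load  rd  (counter 6, T1.r 6)
[9] T0.cas  miss  (counter 6, T0.r 5)
[10] T1.cas  hit  (counter 7, T1.r 6)
[11] T2.load  rd  (counter 7, T2.r 7)
[12] T2.cas  hit  (counter 8, T2.r 7)
Mismatch at 6.

step = 6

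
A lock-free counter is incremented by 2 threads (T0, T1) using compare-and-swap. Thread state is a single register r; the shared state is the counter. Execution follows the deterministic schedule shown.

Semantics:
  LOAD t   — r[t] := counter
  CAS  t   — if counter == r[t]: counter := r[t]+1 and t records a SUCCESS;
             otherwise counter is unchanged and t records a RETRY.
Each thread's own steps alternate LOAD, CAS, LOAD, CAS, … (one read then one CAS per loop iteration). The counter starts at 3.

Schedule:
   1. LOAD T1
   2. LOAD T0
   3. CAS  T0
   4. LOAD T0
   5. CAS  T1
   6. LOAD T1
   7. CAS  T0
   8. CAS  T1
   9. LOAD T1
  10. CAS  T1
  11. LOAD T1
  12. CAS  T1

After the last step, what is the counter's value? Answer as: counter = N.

counter = 7

#1 T1 reads 3
#2 T0 reads 3
#3 T0 CAS(3→4) writes; counter now 4
#4 T0 reads 4
#5 T1 CAS(3→4) fails; counter now 4
#6 T1 reads 4
#7 T0 CAS(4→5) writes; counter now 5
#8 T1 CAS(4→5) fails; counter now 5
#9 T1 reads 5
#10 T1 CAS(5→6) writes; counter now 6
#11 T1 reads 6
#12 T1 CAS(6→7) writes; counter now 7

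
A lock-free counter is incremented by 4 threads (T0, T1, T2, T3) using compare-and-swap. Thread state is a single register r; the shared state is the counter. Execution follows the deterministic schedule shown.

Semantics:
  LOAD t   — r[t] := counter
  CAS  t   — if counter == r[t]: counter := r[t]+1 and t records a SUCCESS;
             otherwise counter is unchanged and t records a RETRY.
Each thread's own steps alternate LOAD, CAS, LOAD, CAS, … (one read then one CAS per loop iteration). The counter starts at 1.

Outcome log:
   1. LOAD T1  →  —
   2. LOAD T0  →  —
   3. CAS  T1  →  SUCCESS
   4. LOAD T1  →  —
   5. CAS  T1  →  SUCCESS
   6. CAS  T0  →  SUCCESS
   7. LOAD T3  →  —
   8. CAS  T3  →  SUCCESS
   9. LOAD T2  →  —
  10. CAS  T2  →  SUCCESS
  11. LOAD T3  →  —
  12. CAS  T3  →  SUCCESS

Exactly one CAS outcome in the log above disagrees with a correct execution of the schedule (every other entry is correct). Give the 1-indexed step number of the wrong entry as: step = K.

step = 6

Re-executing:
1. LOAD T1 → mem=1 r[T1]=1 [LOAD]
2. LOAD T0 → mem=1 r[T0]=1 [LOAD]
3. CAS T1 → mem=2 r[T1]=1 [OK]
4. LOAD T1 → mem=2 r[T1]=2 [LOAD]
5. CAS T1 → mem=3 r[T1]=2 [OK]
6. CAS T0 → mem=3 r[T0]=1 [RETRY]
7. LOAD T3 → mem=3 r[T3]=3 [LOAD]
8. CAS T3 → mem=4 r[T3]=3 [OK]
9. LOAD T2 → mem=4 r[T2]=4 [LOAD]
10. CAS T2 → mem=5 r[T2]=4 [OK]
11. LOAD T3 → mem=5 r[T3]=5 [LOAD]
12. CAS T3 → mem=6 r[T3]=5 [OK]
Flip is step 6.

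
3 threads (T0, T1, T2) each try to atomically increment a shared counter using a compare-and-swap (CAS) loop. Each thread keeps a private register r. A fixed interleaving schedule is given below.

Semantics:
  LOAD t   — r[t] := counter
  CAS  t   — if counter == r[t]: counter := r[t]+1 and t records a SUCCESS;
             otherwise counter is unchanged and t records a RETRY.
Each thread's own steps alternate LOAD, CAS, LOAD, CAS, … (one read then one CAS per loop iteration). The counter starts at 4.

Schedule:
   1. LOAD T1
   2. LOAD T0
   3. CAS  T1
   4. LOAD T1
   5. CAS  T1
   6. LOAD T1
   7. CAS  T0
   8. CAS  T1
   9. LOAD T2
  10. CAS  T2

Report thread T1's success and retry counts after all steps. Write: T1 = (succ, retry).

T1 = (3, 0)

#1 T1 reads 4
#2 T0 reads 4
#3 T1 CAS(4→5) writes; counter now 5
#4 T1 reads 5
#5 T1 CAS(5→6) writes; counter now 6
#6 T1 reads 6
#7 T0 CAS(4→5) fails; counter now 6
#8 T1 CAS(6→7) writes; counter now 7
#9 T2 reads 7
#10 T2 CAS(7→8) writes; counter now 8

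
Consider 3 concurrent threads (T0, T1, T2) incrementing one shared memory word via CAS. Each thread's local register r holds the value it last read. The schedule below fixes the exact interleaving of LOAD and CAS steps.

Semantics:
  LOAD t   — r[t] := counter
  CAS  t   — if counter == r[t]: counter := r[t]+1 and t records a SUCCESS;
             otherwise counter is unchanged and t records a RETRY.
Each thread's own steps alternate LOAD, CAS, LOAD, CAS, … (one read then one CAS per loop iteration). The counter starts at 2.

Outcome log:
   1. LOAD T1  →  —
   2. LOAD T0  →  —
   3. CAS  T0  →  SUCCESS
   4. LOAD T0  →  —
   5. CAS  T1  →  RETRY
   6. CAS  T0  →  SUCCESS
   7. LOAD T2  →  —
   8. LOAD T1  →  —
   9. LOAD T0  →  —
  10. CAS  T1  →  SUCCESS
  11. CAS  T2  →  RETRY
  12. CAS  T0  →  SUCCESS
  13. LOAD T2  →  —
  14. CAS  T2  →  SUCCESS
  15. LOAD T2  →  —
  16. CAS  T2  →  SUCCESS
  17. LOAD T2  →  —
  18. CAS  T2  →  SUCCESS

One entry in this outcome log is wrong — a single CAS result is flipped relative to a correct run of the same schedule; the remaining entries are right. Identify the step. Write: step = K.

Correct run:
   1) LOAD T1:  M=2  r_T1=2
   2) LOAD T0:  M=2  r_T0=2
   3) CAS  T0:  M=3  r_T0=2 ✓
   4) LOAD T0:  M=3  r_T0=3
   5) CAS  T1:  M=3  r_T1=2 ✗
   6) CAS  T0:  M=4  r_T0=3 ✓
   7) LOAD T2:  M=4  r_T2=4
   8) LOAD T1:  M=4  r_T1=4
   9) LOAD T0:  M=4  r_T0=4
  10) CAS  T1:  M=5  r_T1=4 ✓
  11) CAS  T2:  M=5  r_T2=4 ✗
  12) CAS  T0:  M=5  r_T0=4 ✗
  13) LOAD T2:  M=5  r_T2=5
  14) CAS  T2:  M=6  r_T2=5 ✓
  15) LOAD T2:  M=6  r_T2=6
  16) CAS  T2:  M=7  r_T2=6 ✓
  17) LOAD T2:  M=7  r_T2=7
  18) CAS  T2:  M=8  r_T2=7 ✓
Flip is step 12.

step = 12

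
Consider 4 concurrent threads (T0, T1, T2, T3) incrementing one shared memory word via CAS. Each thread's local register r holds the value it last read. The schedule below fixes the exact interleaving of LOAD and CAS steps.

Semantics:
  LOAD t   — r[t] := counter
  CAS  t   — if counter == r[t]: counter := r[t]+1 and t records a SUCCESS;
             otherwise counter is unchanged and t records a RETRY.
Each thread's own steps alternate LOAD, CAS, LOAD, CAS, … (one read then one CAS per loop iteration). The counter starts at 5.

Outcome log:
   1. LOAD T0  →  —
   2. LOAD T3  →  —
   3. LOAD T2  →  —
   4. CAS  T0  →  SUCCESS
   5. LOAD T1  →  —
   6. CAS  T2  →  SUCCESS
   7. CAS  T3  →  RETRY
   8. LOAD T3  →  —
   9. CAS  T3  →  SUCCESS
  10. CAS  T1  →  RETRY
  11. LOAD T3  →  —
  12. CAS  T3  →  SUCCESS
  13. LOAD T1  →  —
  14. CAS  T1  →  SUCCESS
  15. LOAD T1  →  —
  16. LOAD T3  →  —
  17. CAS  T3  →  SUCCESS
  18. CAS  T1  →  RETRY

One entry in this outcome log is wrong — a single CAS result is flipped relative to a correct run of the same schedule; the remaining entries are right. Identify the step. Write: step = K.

step = 6

Reference trace:
step 1: T0 LOAD ⇒ load; ctr=5 reg=5
step 2: T3 LOAD ⇒ load; ctr=5 reg=5
step 3: T2 LOAD ⇒ load; ctr=5 reg=5
step 4: T0 CAS ⇒ ok; ctr=6 reg=5
step 5: T1 LOAD ⇒ load; ctr=6 reg=6
step 6: T2 CAS ⇒ retry; ctr=6 reg=5
step 7: T3 CAS ⇒ retry; ctr=6 reg=5
step 8: T3 LOAD ⇒ load; ctr=6 reg=6
step 9: T3 CAS ⇒ ok; ctr=7 reg=6
step 10: T1 CAS ⇒ retry; ctr=7 reg=6
step 11: T3 LOAD ⇒ load; ctr=7 reg=7
step 12: T3 CAS ⇒ ok; ctr=8 reg=7
step 13: T1 LOAD ⇒ load; ctr=8 reg=8
step 14: T1 CAS ⇒ ok; ctr=9 reg=8
step 15: T1 LOAD ⇒ load; ctr=9 reg=9
step 16: T3 LOAD ⇒ load; ctr=9 reg=9
step 17: T3 CAS ⇒ ok; ctr=10 reg=9
step 18: T1 CAS ⇒ retry; ctr=10 reg=9
Flip is step 6.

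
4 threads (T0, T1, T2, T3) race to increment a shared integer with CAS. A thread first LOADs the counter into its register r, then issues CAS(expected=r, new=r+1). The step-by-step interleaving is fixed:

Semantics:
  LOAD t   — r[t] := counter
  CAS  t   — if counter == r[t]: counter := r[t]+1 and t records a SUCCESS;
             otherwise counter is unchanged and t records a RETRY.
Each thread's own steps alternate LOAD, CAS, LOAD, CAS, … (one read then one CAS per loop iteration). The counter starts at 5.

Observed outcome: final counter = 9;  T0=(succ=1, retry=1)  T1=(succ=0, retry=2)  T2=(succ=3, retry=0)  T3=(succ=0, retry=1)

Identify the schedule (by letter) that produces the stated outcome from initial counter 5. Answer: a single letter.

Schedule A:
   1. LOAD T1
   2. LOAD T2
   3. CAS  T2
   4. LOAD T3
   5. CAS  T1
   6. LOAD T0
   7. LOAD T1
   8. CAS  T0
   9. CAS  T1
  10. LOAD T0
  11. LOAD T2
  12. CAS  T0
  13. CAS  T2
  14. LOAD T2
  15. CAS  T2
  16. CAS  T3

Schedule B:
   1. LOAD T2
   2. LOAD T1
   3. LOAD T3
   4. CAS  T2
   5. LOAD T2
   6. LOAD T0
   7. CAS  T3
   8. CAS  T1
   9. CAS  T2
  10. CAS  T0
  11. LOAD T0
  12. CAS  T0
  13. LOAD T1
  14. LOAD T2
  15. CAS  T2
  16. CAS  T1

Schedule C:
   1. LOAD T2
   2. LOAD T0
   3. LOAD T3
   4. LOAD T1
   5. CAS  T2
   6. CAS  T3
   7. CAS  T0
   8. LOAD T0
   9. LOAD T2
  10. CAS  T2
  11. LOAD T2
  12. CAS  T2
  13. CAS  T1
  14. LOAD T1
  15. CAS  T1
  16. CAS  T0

B

Tracing schedule B:
T2 LOAD — after: cnt=5, r=5 — load
T1 LOAD — after: cnt=5, r=5 — load
T3 LOAD — after: cnt=5, r=5 — load
T2 CAS — after: cnt=6, r=5 — ok
T2 LOAD — after: cnt=6, r=6 — load
T0 LOAD — after: cnt=6, r=6 — load
T3 CAS — after: cnt=6, r=5 — retry
T1 CAS — after: cnt=6, r=5 — retry
T2 CAS — after: cnt=7, r=6 — ok
T0 CAS — after: cnt=7, r=6 — retry
T0 LOAD — after: cnt=7, r=7 — load
T0 CAS — after: cnt=8, r=7 — ok
T1 LOAD — after: cnt=8, r=8 — load
T2 LOAD — after: cnt=8, r=8 — load
T2 CAS — after: cnt=9, r=8 — ok
T1 CAS — after: cnt=9, r=8 — retry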